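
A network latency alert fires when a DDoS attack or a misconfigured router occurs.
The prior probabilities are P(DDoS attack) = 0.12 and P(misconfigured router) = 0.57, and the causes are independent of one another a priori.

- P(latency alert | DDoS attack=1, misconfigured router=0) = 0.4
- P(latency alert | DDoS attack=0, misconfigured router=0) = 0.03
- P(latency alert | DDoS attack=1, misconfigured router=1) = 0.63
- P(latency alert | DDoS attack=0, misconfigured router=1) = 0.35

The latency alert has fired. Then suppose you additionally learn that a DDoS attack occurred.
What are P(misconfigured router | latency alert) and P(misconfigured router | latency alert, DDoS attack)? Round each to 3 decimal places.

Enumerate the 4 (DDoS attack, misconfigured router) configurations and weight by the priors:
  P(latency alert) = 0.03×0.88×0.43 + 0.35×0.88×0.57 + 0.4×0.12×0.43 + 0.63×0.12×0.57
        = 0.011352 + 0.175560 + 0.020640 + 0.043092 = 0.250644
Configurations with misconfigured router contribute 0.218652, so
  P(misconfigured router | latency alert) = 0.218652 / 0.250644 ≈ 0.872

Now also conditioning on DDoS attack=true:
Sum P(latency alert|·) weighted by the priors over both values of misconfigured router:
  P(latency alert | DDoS attack) = 0.4×0.43 + 0.63×0.57
        = 0.172000 + 0.359100 = 0.531100
Configurations with misconfigured router contribute 0.359100, so
  P(misconfigured router | latency alert, DDoS attack) = 0.359100 / 0.531100 ≈ 0.676

P(misconfigured router | latency alert) ≈ 0.872; P(misconfigured router | latency alert, DDoS attack) ≈ 0.676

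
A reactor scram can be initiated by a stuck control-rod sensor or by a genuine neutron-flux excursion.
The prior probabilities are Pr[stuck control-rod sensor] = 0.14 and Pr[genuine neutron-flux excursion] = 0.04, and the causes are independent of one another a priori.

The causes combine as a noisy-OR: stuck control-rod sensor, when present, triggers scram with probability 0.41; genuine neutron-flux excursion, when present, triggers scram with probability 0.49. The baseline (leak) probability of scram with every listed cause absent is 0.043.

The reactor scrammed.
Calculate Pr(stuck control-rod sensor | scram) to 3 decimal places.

Pr(stuck control-rod sensor | scram) ≈ 0.541

Under noisy-OR, P(scram | causes) = 1 − (1−0.043)·∏(1−qᵢ) over the active causes.
P(scram) = 0.043*0.86*0.96 + 0.51193*0.86*0.04 + 0.43537*0.14*0.96 + 0.712039*0.14*0.04 = 0.035501 + 0.017610 + 0.058514 + 0.003987 = 0.115612
Of this, 0.062501 comes from 0.058514 + 0.003987 (the stuck control-rod sensor=true cases).
Hence the posterior is 0.062501/0.115612 ≈ 0.541.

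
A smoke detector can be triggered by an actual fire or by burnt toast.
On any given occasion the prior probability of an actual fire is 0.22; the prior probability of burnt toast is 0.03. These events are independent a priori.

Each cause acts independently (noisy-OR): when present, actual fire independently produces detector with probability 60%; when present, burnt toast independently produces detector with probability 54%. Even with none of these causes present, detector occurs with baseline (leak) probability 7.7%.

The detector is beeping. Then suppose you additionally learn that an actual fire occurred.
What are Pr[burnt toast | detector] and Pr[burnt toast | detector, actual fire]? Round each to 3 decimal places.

Under noisy-OR, P(detector | causes) = 1 − (1−0.077)·∏(1−qᵢ) over the active causes.
Numerator (weight on configurations with burnt toast): 0.013465 + 0.005479 = 0.018944
Denominator P(detector): 0.077·0.78·0.97 + 0.57542·0.78·0.03 + 0.6308·0.22·0.97 + 0.830168·0.22·0.03 = 0.211815
Posterior = 0.018944 / 0.211815 ≈ 0.089

Now also conditioning on actual fire=true:
Enumerate both values of burnt toast and weight by the priors:
  P(detector | actual fire) = 0.6308*0.97 + 0.830168*0.03
        = 0.611876 + 0.024905 = 0.636781
Keeping only the burnt toast-present terms gives 0.024905, so
  P(burnt toast | detector, actual fire) = 0.024905 / 0.636781 ≈ 0.039
Conditioning on actual fire lowers the posterior on burnt toast: the classic explaining-away effect in a common-effect structure.

Pr[burnt toast | detector] ≈ 0.089; Pr[burnt toast | detector, actual fire] ≈ 0.039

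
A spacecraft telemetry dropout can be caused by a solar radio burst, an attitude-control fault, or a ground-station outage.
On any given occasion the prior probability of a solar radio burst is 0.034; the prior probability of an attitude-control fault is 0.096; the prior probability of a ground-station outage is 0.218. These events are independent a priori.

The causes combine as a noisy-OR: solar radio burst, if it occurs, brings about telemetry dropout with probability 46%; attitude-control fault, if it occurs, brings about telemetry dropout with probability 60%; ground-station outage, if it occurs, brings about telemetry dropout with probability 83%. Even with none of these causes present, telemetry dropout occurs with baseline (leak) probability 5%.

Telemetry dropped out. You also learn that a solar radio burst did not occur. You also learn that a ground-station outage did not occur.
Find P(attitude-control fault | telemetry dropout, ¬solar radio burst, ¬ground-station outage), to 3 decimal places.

Under noisy-OR, P(telemetry dropout | causes) = 1 − (1−0.05)·∏(1−qᵢ) over the active causes.
Enumerate both values of attitude-control fault and weight by the priors:
  P(telemetry dropout | ¬solar radio burst, ¬ground-station outage) = 0.05·0.904 + 0.62·0.096
        = 0.045200 + 0.059520 = 0.104720
Configurations with attitude-control fault contribute 0.059520, so
  P(attitude-control fault | telemetry dropout, ¬solar radio burst, ¬ground-station outage) = 0.059520 / 0.104720 ≈ 0.568

P(attitude-control fault | telemetry dropout, ¬solar radio burst, ¬ground-station outage) ≈ 0.568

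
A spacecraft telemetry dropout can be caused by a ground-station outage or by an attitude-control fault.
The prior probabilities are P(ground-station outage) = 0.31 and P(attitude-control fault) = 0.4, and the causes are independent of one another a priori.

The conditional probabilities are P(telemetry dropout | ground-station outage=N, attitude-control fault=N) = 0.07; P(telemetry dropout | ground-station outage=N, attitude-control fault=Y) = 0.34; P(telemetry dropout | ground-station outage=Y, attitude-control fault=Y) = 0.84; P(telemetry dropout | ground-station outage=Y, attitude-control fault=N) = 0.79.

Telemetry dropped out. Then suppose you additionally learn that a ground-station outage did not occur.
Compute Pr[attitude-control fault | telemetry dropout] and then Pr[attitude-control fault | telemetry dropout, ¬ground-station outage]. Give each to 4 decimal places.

Pr[attitude-control fault | telemetry dropout] ≈ 0.5295; Pr[attitude-control fault | telemetry dropout, ¬ground-station outage] ≈ 0.7640

Enumerate the 4 (ground-station outage, attitude-control fault) configurations and weight by the priors:
  P(telemetry dropout) = 0.07*0.69*0.6 + 0.34*0.69*0.4 + 0.79*0.31*0.6 + 0.84*0.31*0.4
        = 0.028980 + 0.093840 + 0.146940 + 0.104160 = 0.373920
Configurations with attitude-control fault contribute 0.198000, so
  P(attitude-control fault | telemetry dropout) = 0.198000 / 0.373920 ≈ 0.5295

Now condition on the additional information:
Numerator (weight on configurations with attitude-control fault): 0.34*0.4 = 0.136000
Denominator P(telemetry dropout | ¬ground-station outage): 0.07*0.6 + 0.34*0.4 = 0.178000
P(attitude-control fault | telemetry dropout, ¬ground-station outage) = 0.136000/0.178000 ≈ 0.7640
Ruling out ground-station outage raises the posterior on attitude-control fault — the flip side of explaining away.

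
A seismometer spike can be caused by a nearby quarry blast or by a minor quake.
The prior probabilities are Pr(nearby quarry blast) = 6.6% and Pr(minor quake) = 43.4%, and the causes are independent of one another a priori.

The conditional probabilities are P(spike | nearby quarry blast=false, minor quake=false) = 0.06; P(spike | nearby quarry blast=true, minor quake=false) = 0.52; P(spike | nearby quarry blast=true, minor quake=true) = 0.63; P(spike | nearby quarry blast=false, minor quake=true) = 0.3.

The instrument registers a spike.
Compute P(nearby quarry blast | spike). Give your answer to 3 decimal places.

Sum P(spike|·) weighted by the priors over the 4 (nearby quarry blast, minor quake) configurations:
  P(spike) = 0.06·0.934·0.566 + 0.3·0.934·0.434 + 0.52·0.066·0.566 + 0.63·0.066·0.434
        = 0.031719 + 0.121607 + 0.019425 + 0.018046 = 0.190797
Keeping only the nearby quarry blast-present terms gives 0.037471, so
  P(nearby quarry blast | spike) = 0.037471 / 0.190797 ≈ 0.196

P(nearby quarry blast | spike) ≈ 0.196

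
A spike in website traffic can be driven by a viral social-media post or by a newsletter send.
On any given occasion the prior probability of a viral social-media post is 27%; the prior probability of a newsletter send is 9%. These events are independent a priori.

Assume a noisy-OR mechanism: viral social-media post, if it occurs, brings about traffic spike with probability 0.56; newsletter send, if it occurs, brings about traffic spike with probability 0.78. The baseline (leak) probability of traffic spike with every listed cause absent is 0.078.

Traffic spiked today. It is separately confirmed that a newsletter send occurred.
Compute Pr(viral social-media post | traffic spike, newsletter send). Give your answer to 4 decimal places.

Under noisy-OR, P(traffic spike | causes) = 1 − (1−0.078)·∏(1−qᵢ) over the active causes.
P(traffic spike | newsletter send) = 0.79716×0.73 + 0.91075×0.27 = 0.581927 + 0.245902 = 0.827829
Of this, 0.245902 comes from 0.91075×0.27 (the viral social-media post=true cases).
P(viral social-media post | traffic spike, newsletter send) = 0.245902 / 0.827829 ≈ 0.2970

Pr(viral social-media post | traffic spike, newsletter send) ≈ 0.2970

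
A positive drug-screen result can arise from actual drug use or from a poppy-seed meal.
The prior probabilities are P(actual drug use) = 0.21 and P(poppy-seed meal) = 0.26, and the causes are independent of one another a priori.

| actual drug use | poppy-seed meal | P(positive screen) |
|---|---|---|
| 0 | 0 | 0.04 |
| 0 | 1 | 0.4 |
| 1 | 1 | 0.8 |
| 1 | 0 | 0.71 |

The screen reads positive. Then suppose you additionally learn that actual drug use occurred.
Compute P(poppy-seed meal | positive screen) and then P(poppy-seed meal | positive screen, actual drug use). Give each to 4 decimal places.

P(poppy-seed meal | positive screen) ≈ 0.4848; P(poppy-seed meal | positive screen, actual drug use) ≈ 0.2836

Weight on poppy-seed meal=true, given the evidence: 0.082160 + 0.043680 = 0.125840
The normalizing constant is 0.04·0.79·0.74 + 0.4·0.79·0.26 + 0.71·0.21·0.74 + 0.8·0.21·0.26 = 0.259558
Posterior = 0.125840 / 0.259558 ≈ 0.4848

Now also conditioning on actual drug use=true:
Enumerate both values of poppy-seed meal and weight by the priors:
  P(positive screen | actual drug use) = 0.71*0.74 + 0.8*0.26
        = 0.525400 + 0.208000 = 0.733400
Keeping only the poppy-seed meal-present terms gives 0.208000, so
  P(poppy-seed meal | positive screen, actual drug use) = 0.208000 / 0.733400 ≈ 0.2836
Conditioning on actual drug use lowers the posterior on poppy-seed meal: the classic explaining-away effect in a common-effect structure.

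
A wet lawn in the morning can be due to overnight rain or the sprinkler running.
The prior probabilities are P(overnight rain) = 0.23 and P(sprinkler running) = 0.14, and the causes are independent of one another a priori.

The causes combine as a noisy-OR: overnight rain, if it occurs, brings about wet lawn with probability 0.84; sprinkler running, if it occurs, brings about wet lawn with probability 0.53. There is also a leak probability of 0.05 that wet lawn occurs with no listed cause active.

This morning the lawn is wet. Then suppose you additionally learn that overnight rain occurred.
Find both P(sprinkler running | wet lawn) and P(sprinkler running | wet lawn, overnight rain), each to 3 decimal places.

P(sprinkler running | wet lawn) ≈ 0.308; P(sprinkler running | wet lawn, overnight rain) ≈ 0.151

Under noisy-OR, P(wet lawn | causes) = 1 − (1−0.05)·∏(1−qᵢ) over the active causes.
P(wet lawn) = 0.05*0.77*0.86 + 0.5535*0.77*0.14 + 0.848*0.23*0.86 + 0.92856*0.23*0.14 = 0.033110 + 0.059667 + 0.167734 + 0.029900 = 0.290411
The sprinkler running-present share is 0.059667 + 0.029900 = 0.089567.
So P(sprinkler running | wet lawn) = 0.089567/0.290411 ≈ 0.308.

Now also conditioning on overnight rain=true:
P(wet lawn | overnight rain) = 0.848·0.86 + 0.92856·0.14 = 0.729280 + 0.129998 = 0.859278
The sprinkler running-present share is 0.92856·0.14 = 0.129998.
P(sprinkler running | wet lawn, overnight rain) = 0.129998 / 0.859278 ≈ 0.151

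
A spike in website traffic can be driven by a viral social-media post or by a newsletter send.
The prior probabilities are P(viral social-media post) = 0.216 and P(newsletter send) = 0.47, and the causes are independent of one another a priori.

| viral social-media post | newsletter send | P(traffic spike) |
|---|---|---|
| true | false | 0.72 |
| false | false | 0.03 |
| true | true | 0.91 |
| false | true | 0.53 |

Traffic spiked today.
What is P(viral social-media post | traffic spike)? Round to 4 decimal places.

Enumerate the 4 (viral social-media post, newsletter send) configurations and weight by the priors:
  P(traffic spike) = 0.03·0.784·0.53 + 0.53·0.784·0.47 + 0.72·0.216·0.53 + 0.91·0.216·0.47
        = 0.012466 + 0.195294 + 0.082426 + 0.092383 = 0.382569
The terms with viral social-media post present sum to 0.174809, so
  P(viral social-media post | traffic spike) = 0.174809 / 0.382569 ≈ 0.4569

P(viral social-media post | traffic spike) ≈ 0.4569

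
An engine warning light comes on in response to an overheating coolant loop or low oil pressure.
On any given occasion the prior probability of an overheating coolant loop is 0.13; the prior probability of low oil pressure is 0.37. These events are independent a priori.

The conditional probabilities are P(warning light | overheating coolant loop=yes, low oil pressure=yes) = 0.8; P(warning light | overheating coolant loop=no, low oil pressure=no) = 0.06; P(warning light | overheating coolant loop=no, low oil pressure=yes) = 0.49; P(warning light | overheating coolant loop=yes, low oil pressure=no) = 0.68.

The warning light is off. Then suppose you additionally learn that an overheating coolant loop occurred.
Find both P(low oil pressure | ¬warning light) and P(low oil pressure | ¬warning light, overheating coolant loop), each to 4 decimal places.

P(low oil pressure | ¬warning light) ≈ 0.2430; P(low oil pressure | ¬warning light, overheating coolant loop) ≈ 0.2685

Numerator (weight on configurations with low oil pressure): 0.164169 + 0.009620 = 0.173789
The normalizing constant is 0.94*0.87*0.63 + 0.51*0.87*0.37 + 0.32*0.13*0.63 + 0.2*0.13*0.37 = 0.715211
Posterior = 0.173789 / 0.715211 ≈ 0.2430

With the extra evidence:
Numerator (weight on configurations with low oil pressure): 0.2*0.37 = 0.074000
Denominator P(¬warning light | overheating coolant loop): 0.32*0.63 + 0.2*0.37 = 0.275600
Posterior = 0.074000 / 0.275600 ≈ 0.2685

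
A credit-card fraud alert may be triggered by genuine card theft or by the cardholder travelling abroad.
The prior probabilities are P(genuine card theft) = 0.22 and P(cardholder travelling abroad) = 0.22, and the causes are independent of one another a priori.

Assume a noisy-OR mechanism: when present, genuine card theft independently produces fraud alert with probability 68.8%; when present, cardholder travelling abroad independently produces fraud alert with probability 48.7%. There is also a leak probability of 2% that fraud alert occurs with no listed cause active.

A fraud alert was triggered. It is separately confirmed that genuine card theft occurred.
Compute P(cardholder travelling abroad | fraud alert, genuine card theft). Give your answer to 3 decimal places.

P(cardholder travelling abroad | fraud alert, genuine card theft) ≈ 0.255

Under noisy-OR, P(fraud alert | causes) = 1 − (1−0.02)·∏(1−qᵢ) over the active causes.
For the numerator, keep only cardholder travelling abroad=true terms: 0.843145·0.22 = 0.185492
The normalizing constant is 0.69424·0.78 + 0.843145·0.22 = 0.726999
P(cardholder travelling abroad | fraud alert, genuine card theft) = 0.185492/0.726999 ≈ 0.255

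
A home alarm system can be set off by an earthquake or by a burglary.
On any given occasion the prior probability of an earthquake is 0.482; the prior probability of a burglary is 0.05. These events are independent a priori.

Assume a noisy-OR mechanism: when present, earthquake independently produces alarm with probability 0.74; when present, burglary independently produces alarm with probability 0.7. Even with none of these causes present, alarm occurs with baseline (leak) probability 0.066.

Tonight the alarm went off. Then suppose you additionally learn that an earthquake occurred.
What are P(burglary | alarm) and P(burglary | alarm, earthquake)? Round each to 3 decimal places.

P(burglary | alarm) ≈ 0.098; P(burglary | alarm, earthquake) ≈ 0.061

Under noisy-OR, P(alarm | causes) = 1 − (1−0.066)·∏(1−qᵢ) over the active causes.
By total probability over the 4 (earthquake, burglary) configurations:
  P(alarm) = 0.066·0.518·0.95 + 0.7198·0.518·0.05 + 0.75716·0.482·0.95 + 0.927148·0.482·0.05
        = 0.032479 + 0.018643 + 0.346704 + 0.022344 = 0.420170
Configurations with burglary contribute 0.040987, so
  P(burglary | alarm) = 0.040987 / 0.420170 ≈ 0.098

Now also conditioning on earthquake=true:
Numerator (weight on configurations with burglary): 0.927148*0.05 = 0.046357
Normalizer over all consistent configurations: 0.75716*0.95 + 0.927148*0.05 = 0.765659
P(burglary | alarm, earthquake) = 0.046357/0.765659 ≈ 0.061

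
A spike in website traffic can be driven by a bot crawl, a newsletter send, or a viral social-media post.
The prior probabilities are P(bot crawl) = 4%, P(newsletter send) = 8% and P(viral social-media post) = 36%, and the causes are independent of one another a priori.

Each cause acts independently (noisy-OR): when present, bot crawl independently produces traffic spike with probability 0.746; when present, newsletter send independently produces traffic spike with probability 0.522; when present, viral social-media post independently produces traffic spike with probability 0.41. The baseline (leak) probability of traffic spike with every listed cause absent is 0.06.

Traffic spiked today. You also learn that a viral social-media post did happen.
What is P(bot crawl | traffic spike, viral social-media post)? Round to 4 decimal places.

P(bot crawl | traffic spike, viral social-media post) ≈ 0.0714

Under noisy-OR, P(traffic spike | causes) = 1 − (1−0.06)·∏(1−qᵢ) over the active causes.
Sum P(traffic spike|·) weighted by the priors over the 4 (bot crawl, newsletter send) configurations:
  P(traffic spike | viral social-media post) = 0.4454×0.96×0.92 + 0.734901×0.96×0.08 + 0.859132×0.04×0.92 + 0.932665×0.04×0.08
        = 0.393377 + 0.056440 + 0.031616 + 0.002985 = 0.484418
The terms with bot crawl present sum to 0.034601, so
  P(bot crawl | traffic spike, viral social-media post) = 0.034601 / 0.484418 ≈ 0.0714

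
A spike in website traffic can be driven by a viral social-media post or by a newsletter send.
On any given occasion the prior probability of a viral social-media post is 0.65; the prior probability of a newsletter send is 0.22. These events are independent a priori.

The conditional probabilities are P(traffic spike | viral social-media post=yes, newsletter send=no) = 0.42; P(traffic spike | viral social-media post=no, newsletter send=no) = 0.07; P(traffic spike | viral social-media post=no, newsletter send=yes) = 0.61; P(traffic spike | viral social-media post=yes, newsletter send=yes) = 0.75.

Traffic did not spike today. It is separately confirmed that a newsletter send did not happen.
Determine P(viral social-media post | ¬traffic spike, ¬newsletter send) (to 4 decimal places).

P(¬traffic spike | ¬newsletter send) = 0.93·0.35 + 0.58·0.65 = 0.325500 + 0.377000 = 0.702500
Restricting to configurations with viral social-media post present: 0.58·0.65 = 0.377000.
Hence the posterior is 0.377000/0.702500 ≈ 0.5367.

P(viral social-media post | ¬traffic spike, ¬newsletter send) ≈ 0.5367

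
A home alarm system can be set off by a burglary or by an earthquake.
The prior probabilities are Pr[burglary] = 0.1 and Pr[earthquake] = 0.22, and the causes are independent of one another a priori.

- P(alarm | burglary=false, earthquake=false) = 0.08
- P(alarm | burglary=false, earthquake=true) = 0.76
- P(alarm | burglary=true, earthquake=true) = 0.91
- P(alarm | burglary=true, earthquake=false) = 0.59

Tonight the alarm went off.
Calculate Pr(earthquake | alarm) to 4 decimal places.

Weight on earthquake=true, given the evidence: 0.150480 + 0.020020 = 0.170500
Normalizer over all consistent configurations: 0.08·0.9·0.78 + 0.76·0.9·0.22 + 0.59·0.1·0.78 + 0.91·0.1·0.22 = 0.272680
P(earthquake | alarm) = 0.170500/0.272680 ≈ 0.6253

Pr(earthquake | alarm) ≈ 0.6253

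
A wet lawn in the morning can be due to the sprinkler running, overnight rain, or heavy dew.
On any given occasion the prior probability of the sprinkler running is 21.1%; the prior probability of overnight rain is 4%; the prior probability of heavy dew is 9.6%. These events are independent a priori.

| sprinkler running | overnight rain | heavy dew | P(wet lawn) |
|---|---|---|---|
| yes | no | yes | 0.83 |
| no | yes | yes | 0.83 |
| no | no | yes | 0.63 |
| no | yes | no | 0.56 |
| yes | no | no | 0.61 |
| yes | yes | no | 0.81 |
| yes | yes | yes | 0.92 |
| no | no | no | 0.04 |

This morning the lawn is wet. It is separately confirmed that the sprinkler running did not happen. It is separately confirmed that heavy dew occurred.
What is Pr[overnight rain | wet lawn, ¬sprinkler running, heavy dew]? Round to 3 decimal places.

Pr[overnight rain | wet lawn, ¬sprinkler running, heavy dew] ≈ 0.052

Enumerate both values of overnight rain and weight by the priors:
  P(wet lawn | ¬sprinkler running, heavy dew) = 0.63×0.96 + 0.83×0.04
        = 0.604800 + 0.033200 = 0.638000
Configurations with overnight rain contribute 0.033200, so
  P(overnight rain | wet lawn, ¬sprinkler running, heavy dew) = 0.033200 / 0.638000 ≈ 0.052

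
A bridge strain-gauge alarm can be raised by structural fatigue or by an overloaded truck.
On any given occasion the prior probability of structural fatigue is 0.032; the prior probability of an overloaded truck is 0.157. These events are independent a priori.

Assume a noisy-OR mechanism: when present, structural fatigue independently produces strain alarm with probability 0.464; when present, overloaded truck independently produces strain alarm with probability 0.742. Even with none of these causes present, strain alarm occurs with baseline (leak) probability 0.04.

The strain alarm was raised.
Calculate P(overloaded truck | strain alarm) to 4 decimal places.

P(overloaded truck | strain alarm) ≈ 0.7218

Under noisy-OR, P(strain alarm | causes) = 1 − (1−0.04)·∏(1−qᵢ) over the active causes.
Numerator (weight on configurations with overloaded truck): 0.114335 + 0.004357 = 0.118692
The normalizing constant is 0.04×0.968×0.843 + 0.75232×0.968×0.157 + 0.48544×0.032×0.843 + 0.867244×0.032×0.157 = 0.164428
Posterior = 0.118692 / 0.164428 ≈ 0.7218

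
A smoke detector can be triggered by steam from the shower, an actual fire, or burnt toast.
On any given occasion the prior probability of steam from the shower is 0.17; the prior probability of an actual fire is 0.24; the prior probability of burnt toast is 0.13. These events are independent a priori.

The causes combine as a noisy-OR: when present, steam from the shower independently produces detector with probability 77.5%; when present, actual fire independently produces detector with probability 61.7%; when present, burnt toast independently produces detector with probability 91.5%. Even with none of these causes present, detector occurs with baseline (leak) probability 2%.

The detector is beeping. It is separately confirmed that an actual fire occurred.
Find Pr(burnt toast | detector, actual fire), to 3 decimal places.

Pr(burnt toast | detector, actual fire) ≈ 0.177

Under noisy-OR, P(detector | causes) = 1 − (1−0.02)·∏(1−qᵢ) over the active causes.
Weight on burnt toast=true, given the evidence: 0.104458 + 0.021941 = 0.126399
Normalizer over all consistent configurations: 0.62466*0.83*0.87 + 0.968096*0.83*0.13 + 0.915548*0.17*0.87 + 0.992822*0.17*0.13 = 0.712876
Posterior = 0.126399 / 0.712876 ≈ 0.177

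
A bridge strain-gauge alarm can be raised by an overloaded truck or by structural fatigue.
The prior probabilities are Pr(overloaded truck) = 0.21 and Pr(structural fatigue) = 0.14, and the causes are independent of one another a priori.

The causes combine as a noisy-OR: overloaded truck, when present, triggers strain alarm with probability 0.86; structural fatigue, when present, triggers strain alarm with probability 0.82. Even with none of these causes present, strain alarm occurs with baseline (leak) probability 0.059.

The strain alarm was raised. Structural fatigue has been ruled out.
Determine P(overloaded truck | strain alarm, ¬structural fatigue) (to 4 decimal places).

P(overloaded truck | strain alarm, ¬structural fatigue) ≈ 0.7964

Under noisy-OR, P(strain alarm | causes) = 1 − (1−0.059)·∏(1−qᵢ) over the active causes.
Enumerate both values of overloaded truck and weight by the priors:
  P(strain alarm | ¬structural fatigue) = 0.059*0.79 + 0.86826*0.21
        = 0.046610 + 0.182335 = 0.228945
Keeping only the overloaded truck-present terms gives 0.182335, so
  P(overloaded truck | strain alarm, ¬structural fatigue) = 0.182335 / 0.228945 ≈ 0.7964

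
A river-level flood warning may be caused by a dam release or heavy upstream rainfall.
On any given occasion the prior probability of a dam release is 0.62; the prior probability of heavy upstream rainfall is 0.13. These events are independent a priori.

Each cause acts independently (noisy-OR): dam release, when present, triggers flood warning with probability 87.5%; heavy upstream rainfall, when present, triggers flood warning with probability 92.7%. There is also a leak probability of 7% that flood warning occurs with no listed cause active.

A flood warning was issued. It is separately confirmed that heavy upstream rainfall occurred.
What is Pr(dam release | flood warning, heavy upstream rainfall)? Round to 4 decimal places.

Pr(dam release | flood warning, heavy upstream rainfall) ≈ 0.6344

Under noisy-OR, P(flood warning | causes) = 1 − (1−0.07)·∏(1−qᵢ) over the active causes.
P(flood warning | heavy upstream rainfall) = 0.93211*0.38 + 0.991514*0.62 = 0.354202 + 0.614739 = 0.968941
The dam release-present share is 0.991514*0.62 = 0.614739.
So P(dam release | flood warning, heavy upstream rainfall) = 0.614739/0.968941 ≈ 0.6344.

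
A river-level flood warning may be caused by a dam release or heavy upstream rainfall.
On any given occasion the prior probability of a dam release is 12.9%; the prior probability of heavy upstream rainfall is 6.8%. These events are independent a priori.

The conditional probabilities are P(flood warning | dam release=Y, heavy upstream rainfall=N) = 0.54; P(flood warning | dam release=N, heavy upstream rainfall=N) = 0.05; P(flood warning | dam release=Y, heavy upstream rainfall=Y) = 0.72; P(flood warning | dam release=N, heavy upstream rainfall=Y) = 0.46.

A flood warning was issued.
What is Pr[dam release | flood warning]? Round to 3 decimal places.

Pr[dam release | flood warning] ≈ 0.512

P(flood warning) = 0.05×0.871×0.932 + 0.46×0.871×0.068 + 0.54×0.129×0.932 + 0.72×0.129×0.068 = 0.040589 + 0.027245 + 0.064923 + 0.006316 = 0.139073
Of this, 0.071239 comes from 0.064923 + 0.006316 (the dam release=true cases).
Hence the posterior is 0.071239/0.139073 ≈ 0.512.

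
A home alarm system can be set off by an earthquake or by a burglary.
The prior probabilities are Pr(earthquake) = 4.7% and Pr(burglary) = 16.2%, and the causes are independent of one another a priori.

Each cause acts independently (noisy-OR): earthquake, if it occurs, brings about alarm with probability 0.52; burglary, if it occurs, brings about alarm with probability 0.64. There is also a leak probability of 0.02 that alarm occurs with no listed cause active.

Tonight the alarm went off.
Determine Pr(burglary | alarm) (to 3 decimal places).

Pr(burglary | alarm) ≈ 0.743

Under noisy-OR, P(alarm | causes) = 1 − (1−0.02)·∏(1−qᵢ) over the active causes.
Numerator (weight on configurations with burglary): 0.099919 + 0.006325 = 0.106244
Normalizer over all consistent configurations: 0.02×0.953×0.838 + 0.6472×0.953×0.162 + 0.5296×0.047×0.838 + 0.830656×0.047×0.162 = 0.143075
Posterior = 0.106244 / 0.143075 ≈ 0.743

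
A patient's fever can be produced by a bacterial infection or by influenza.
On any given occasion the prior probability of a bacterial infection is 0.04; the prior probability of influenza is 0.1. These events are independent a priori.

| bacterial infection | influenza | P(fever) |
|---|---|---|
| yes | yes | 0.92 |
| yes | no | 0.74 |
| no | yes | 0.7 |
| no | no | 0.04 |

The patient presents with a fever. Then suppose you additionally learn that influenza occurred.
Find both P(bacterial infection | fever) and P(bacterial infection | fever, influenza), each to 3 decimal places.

P(bacterial infection | fever) ≈ 0.230; P(bacterial infection | fever, influenza) ≈ 0.052

For the numerator, keep only bacterial infection=true terms: 0.026640 + 0.003680 = 0.030320
The normalizing constant is 0.04*0.96*0.9 + 0.7*0.96*0.1 + 0.74*0.04*0.9 + 0.92*0.04*0.1 = 0.132080
Posterior = 0.030320 / 0.132080 ≈ 0.230

Now also conditioning on influenza=true:
By total probability over both values of bacterial infection:
  P(fever | influenza) = 0.7×0.96 + 0.92×0.04
        = 0.672000 + 0.036800 = 0.708800
The terms with bacterial infection present sum to 0.036800, so
  P(bacterial infection | fever, influenza) = 0.036800 / 0.708800 ≈ 0.052
The drop from 0.230 to 0.052 is the explaining-away (discounting) effect.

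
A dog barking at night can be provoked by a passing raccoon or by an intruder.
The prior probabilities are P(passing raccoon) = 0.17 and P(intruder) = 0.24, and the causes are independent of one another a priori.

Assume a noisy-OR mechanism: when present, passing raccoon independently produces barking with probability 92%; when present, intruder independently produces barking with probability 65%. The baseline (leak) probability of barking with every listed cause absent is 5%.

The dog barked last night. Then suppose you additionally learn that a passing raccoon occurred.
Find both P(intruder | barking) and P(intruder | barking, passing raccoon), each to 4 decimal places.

Under noisy-OR, P(barking | causes) = 1 − (1−0.05)·∏(1−qᵢ) over the active causes.
Weight on intruder=true, given the evidence: 0.132966 + 0.039715 = 0.172681
Denominator P(barking): 0.05*0.83*0.76 + 0.6675*0.83*0.24 + 0.924*0.17*0.76 + 0.9734*0.17*0.24 = 0.323602
P(intruder | barking) = 0.172681/0.323602 ≈ 0.5336

Now condition on the additional information:
P(barking | passing raccoon) = 0.924*0.76 + 0.9734*0.24 = 0.702240 + 0.233616 = 0.935856
Of this, 0.233616 comes from 0.9734*0.24 (the intruder=true cases).
P(intruder | barking, passing raccoon) = 0.233616 / 0.935856 ≈ 0.2496
Conditioning on passing raccoon lowers the posterior on intruder: the classic explaining-away effect in a common-effect structure.

P(intruder | barking) ≈ 0.5336; P(intruder | barking, passing raccoon) ≈ 0.2496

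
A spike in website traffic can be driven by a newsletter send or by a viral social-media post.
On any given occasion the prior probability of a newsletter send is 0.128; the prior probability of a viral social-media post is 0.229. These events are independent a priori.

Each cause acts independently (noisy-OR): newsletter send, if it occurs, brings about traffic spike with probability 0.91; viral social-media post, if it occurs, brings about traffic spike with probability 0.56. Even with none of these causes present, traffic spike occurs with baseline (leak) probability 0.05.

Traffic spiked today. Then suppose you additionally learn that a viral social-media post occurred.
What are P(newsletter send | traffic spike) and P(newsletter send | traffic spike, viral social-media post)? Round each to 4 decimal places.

Under noisy-OR, P(traffic spike | causes) = 1 − (1−0.05)·∏(1−qᵢ) over the active causes.
P(traffic spike) = 0.05×0.872×0.771 + 0.582×0.872×0.229 + 0.9145×0.128×0.771 + 0.96238×0.128×0.229 = 0.033616 + 0.116218 + 0.090250 + 0.028209 = 0.268293
The newsletter send-present share is 0.090250 + 0.028209 = 0.118459.
P(newsletter send | traffic spike) = 0.118459 / 0.268293 ≈ 0.4415

Now also conditioning on viral social-media post=true:
By total probability over both values of newsletter send:
  P(traffic spike | viral social-media post) = 0.582*0.872 + 0.96238*0.128
        = 0.507504 + 0.123185 = 0.630689
The terms with newsletter send present sum to 0.123185, so
  P(newsletter send | traffic spike, viral social-media post) = 0.123185 / 0.630689 ≈ 0.1953

P(newsletter send | traffic spike) ≈ 0.4415; P(newsletter send | traffic spike, viral social-media post) ≈ 0.1953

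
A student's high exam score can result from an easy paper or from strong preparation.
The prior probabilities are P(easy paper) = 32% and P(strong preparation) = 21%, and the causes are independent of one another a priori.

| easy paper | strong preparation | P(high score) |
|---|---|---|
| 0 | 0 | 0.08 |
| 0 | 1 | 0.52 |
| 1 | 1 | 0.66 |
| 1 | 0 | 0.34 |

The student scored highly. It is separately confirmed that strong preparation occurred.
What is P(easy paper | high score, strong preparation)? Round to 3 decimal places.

P(easy paper | high score, strong preparation) ≈ 0.374

Enumerate both values of easy paper and weight by the priors:
  P(high score | strong preparation) = 0.52×0.68 + 0.66×0.32
        = 0.353600 + 0.211200 = 0.564800
Configurations with easy paper contribute 0.211200, so
  P(easy paper | high score, strong preparation) = 0.211200 / 0.564800 ≈ 0.374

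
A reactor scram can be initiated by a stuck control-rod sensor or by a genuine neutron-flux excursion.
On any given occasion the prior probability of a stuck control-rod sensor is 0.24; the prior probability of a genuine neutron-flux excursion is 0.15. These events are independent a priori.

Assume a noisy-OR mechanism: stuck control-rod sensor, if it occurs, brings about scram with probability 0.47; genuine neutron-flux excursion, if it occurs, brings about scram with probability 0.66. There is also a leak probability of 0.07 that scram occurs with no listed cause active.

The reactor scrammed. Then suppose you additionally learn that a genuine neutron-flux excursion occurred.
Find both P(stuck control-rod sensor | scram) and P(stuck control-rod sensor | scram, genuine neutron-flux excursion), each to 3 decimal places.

Under noisy-OR, P(scram | causes) = 1 − (1−0.07)·∏(1−qᵢ) over the active causes.
Enumerate the 4 (stuck control-rod sensor, genuine neutron-flux excursion) configurations and weight by the priors:
  P(scram) = 0.07×0.76×0.85 + 0.6838×0.76×0.15 + 0.5071×0.24×0.85 + 0.832414×0.24×0.15
        = 0.045220 + 0.077953 + 0.103448 + 0.029967 = 0.256588
Configurations with stuck control-rod sensor contribute 0.133415, so
  P(stuck control-rod sensor | scram) = 0.133415 / 0.256588 ≈ 0.520

Now also conditioning on genuine neutron-flux excursion=true:
P(scram | genuine neutron-flux excursion) = 0.6838*0.76 + 0.832414*0.24 = 0.519688 + 0.199779 = 0.719467
Restricting to configurations with stuck control-rod sensor present: 0.832414*0.24 = 0.199779.
So P(stuck control-rod sensor | scram, genuine neutron-flux excursion) = 0.199779/0.719467 ≈ 0.278.
The drop from 0.520 to 0.278 is the explaining-away (discounting) effect.

P(stuck control-rod sensor | scram) ≈ 0.520; P(stuck control-rod sensor | scram, genuine neutron-flux excursion) ≈ 0.278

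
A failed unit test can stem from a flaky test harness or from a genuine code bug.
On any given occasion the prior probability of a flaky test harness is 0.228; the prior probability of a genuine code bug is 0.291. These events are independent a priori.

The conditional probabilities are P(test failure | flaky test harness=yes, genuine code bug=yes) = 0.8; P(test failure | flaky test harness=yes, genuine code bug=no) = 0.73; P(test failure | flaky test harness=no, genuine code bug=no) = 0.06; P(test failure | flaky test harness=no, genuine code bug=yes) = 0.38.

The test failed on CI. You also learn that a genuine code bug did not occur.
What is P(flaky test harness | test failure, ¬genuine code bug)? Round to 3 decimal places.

P(flaky test harness | test failure, ¬genuine code bug) ≈ 0.782

P(test failure | ¬genuine code bug) = 0.06*0.772 + 0.73*0.228 = 0.046320 + 0.166440 = 0.212760
The flaky test harness-present share is 0.73*0.228 = 0.166440.
P(flaky test harness | test failure, ¬genuine code bug) = 0.166440 / 0.212760 ≈ 0.782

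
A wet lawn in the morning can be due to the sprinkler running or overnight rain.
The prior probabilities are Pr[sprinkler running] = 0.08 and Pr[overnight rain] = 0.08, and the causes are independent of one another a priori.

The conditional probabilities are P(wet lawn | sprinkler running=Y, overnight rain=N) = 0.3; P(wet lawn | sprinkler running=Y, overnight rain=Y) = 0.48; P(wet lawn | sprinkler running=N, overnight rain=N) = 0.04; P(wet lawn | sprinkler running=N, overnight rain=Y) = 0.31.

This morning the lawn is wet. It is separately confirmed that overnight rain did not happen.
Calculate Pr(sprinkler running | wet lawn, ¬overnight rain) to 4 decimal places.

Pr(sprinkler running | wet lawn, ¬overnight rain) ≈ 0.3947

By total probability over both values of sprinkler running:
  P(wet lawn | ¬overnight rain) = 0.04·0.92 + 0.3·0.08
        = 0.036800 + 0.024000 = 0.060800
The terms with sprinkler running present sum to 0.024000, so
  P(sprinkler running | wet lawn, ¬overnight rain) = 0.024000 / 0.060800 ≈ 0.3947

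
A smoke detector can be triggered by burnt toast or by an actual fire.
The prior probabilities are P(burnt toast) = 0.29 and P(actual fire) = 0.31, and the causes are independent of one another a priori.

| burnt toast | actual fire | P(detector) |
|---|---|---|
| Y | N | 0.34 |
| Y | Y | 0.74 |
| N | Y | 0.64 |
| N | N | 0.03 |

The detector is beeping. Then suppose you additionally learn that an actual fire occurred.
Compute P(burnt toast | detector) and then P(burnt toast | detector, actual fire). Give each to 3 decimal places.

Weight on burnt toast=true, given the evidence: 0.068034 + 0.066526 = 0.134560
Normalizer over all consistent configurations: 0.03×0.71×0.69 + 0.64×0.71×0.31 + 0.34×0.29×0.69 + 0.74×0.29×0.31 = 0.290121
Posterior = 0.134560 / 0.290121 ≈ 0.464

Now condition on the additional information:
For the numerator, keep only burnt toast=true terms: 0.74×0.29 = 0.214600
The normalizing constant is 0.64×0.71 + 0.74×0.29 = 0.669000
Posterior = 0.214600 / 0.669000 ≈ 0.321
— actual fire explains away the evidence for burnt toast.

P(burnt toast | detector) ≈ 0.464; P(burnt toast | detector, actual fire) ≈ 0.321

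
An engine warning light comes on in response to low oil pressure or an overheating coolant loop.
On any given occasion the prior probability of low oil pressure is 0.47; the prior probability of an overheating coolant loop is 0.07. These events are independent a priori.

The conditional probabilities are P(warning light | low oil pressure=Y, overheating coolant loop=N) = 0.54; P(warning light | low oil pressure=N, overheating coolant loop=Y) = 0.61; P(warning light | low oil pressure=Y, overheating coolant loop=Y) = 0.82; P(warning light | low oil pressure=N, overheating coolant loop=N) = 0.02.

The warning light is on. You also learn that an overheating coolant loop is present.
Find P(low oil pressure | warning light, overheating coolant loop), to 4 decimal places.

P(low oil pressure | warning light, overheating coolant loop) ≈ 0.5438

For the numerator, keep only low oil pressure=true terms: 0.82*0.47 = 0.385400
The normalizing constant is 0.61*0.53 + 0.82*0.47 = 0.708700
P(low oil pressure | warning light, overheating coolant loop) = 0.385400/0.708700 ≈ 0.5438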